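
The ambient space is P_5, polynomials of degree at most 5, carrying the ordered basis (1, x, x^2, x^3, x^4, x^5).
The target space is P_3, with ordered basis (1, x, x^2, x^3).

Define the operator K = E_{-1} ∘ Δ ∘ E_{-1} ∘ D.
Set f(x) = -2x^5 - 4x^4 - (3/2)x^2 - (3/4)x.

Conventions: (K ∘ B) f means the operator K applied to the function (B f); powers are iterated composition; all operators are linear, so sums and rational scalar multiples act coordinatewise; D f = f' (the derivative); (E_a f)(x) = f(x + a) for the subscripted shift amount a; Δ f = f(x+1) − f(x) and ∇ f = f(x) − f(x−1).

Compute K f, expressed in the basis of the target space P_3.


g(x) = -40x^3 + 132x^2 - 136x + 35

D f = -10x^4 - 16x^3 - 3x - 3/4
E_{-1} D f = -10x^4 + 24x^3 - 12x^2 - 11x + 33/4
Δ E_{-1} D f = -40x^3 + 12x^2 + 8x - 9
E_{-1} (Δ ∘ E_{-1} ∘ D) f = -40x^3 + 132x^2 - 136x + 35


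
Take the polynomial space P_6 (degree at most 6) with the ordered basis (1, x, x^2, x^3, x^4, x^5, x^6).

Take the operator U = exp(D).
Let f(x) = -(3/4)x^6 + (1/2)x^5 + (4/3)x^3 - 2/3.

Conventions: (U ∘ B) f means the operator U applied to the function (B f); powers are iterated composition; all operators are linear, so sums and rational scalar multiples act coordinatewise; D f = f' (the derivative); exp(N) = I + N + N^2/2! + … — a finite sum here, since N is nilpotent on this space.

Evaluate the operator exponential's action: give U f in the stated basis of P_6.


order-1 term: -(9/2)x^5 + (5/2)x^4 + 4x^2
order-2 term: -(45/4)x^4 + 5x^3 + 4x
order-3 term: -15x^3 + 5x^2 + 4/3
order-4 term: -(45/4)x^2 + (5/2)x
order-5 term: -(9/2)x + 1/2
order-6 term: -3/4
the series for exp(D) f terminates at order 6
exp(D) f = -(3/4)x^6 - 4x^5 - (35/4)x^4 - (26/3)x^3 - (9/4)x^2 + 2x + 5/12

the image equals g(x) = -(3/4)x^6 - 4x^5 - (35/4)x^4 - (26/3)x^3 - (9/4)x^2 + 2x + 5/12


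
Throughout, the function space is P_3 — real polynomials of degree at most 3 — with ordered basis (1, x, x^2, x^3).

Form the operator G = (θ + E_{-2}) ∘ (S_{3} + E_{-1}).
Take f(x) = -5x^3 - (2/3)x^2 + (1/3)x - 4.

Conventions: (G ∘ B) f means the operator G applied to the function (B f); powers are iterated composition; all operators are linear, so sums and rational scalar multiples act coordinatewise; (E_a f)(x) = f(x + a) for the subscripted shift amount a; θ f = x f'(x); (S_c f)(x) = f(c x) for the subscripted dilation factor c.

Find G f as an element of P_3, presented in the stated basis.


S_{3} f = -135x^3 - 6x^2 + x - 4
E_{-1} f = -5x^3 + (43/3)x^2 - (40/3)x
(S_{3} + E_{-1}) f = -140x^3 + (25/3)x^2 - (37/3)x - 4
θ (S_{3} + E_{-1}) f = -420x^3 + (50/3)x^2 - (37/3)x
E_{-2} (S_{3} + E_{-1}) f = -140x^3 + (2545/3)x^2 - (5177/3)x + 1174
(θ + E_{-2}) (S_{3} + E_{-1}) f = -560x^3 + 865x^2 - 1738x + 1174

g(x) = -560x^3 + 865x^2 - 1738x + 1174


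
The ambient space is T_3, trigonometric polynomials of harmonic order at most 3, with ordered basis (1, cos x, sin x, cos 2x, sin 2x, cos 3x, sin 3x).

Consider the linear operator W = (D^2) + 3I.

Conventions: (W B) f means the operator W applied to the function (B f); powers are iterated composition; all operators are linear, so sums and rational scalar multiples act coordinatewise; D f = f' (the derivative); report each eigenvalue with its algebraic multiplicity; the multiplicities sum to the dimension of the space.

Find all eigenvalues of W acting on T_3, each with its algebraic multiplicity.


λ = -6 (multiplicity 2), λ = -1 (multiplicity 2), λ = 2 (multiplicity 2), λ = 3 (multiplicity 1)

image of 1: 3
image of cos x: 2cos x
image of sin x: 2sin x
image of cos 2x: -cos 2x
image of sin 2x: -sin 2x
image of cos 3x: -6cos 3x
image of sin 3x: -6sin 3x
the matrix is diagonal; its diagonal is (3, 2, 2, -1, -1, -6, -6)
for a triangular matrix the eigenvalues are the diagonal entries, with algebraic multiplicity their repetition count


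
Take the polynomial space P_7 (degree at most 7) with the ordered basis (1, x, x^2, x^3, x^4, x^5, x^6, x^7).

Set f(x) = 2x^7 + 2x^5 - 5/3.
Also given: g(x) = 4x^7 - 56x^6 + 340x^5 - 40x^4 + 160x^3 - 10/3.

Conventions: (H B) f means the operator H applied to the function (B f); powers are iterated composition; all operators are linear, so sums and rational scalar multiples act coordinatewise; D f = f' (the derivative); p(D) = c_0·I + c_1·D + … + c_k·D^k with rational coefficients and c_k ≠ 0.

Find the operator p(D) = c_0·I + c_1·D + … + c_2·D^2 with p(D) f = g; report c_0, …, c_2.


p(D) = 2·I − 4·D + 4·D^2, i.e. c_0 = 2, c_1 = -4, c_2 = 4

D^0 f = 2x^7 + 2x^5 - 5/3
D^1 f = 14x^6 + 10x^4
D^2 f = 84x^5 + 40x^3
matching coefficients of g against c_0 f + c_1 Df + … from the top degree down determines the c_i
solution: c_0 = 2, c_1 = -4, c_2 = 4


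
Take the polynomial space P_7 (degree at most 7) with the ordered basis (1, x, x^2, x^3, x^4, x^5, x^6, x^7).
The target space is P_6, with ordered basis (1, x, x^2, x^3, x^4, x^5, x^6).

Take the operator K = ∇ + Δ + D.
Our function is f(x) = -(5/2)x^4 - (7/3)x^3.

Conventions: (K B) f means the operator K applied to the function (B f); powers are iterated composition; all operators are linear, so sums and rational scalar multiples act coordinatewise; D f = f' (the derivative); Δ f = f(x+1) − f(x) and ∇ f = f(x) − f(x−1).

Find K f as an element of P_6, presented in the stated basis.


∇ f = -10x^3 + 8x^2 - 3x + 1/6
Δ f = -10x^3 - 22x^2 - 17x - 29/6
D f = -10x^3 - 7x^2
(∇ + Δ + D) f = -30x^3 - 21x^2 - 20x - 14/3

the image equals g(x) = -30x^3 - 21x^2 - 20x - 14/3


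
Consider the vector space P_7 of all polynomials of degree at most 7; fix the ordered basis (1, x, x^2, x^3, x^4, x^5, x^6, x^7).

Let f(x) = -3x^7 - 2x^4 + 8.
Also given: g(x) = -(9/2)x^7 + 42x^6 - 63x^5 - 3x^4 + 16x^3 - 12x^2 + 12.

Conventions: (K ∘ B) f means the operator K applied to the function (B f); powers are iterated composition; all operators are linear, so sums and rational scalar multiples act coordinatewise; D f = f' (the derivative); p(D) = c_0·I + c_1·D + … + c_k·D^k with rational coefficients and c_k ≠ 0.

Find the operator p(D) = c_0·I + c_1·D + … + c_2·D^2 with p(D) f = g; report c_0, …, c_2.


D^0 f = -3x^7 - 2x^4 + 8
D^1 f = -21x^6 - 8x^3
D^2 f = -126x^5 - 24x^2
matching coefficients of g against c_0 f + c_1 Df + … from the top degree down determines the c_i
solution: c_0 = 3/2, c_1 = -2, c_2 = 1/2

p(D) = (3/2)·I − 2·D + (1/2)·D^2, i.e. c_0 = 3/2, c_1 = -2, c_2 = 1/2


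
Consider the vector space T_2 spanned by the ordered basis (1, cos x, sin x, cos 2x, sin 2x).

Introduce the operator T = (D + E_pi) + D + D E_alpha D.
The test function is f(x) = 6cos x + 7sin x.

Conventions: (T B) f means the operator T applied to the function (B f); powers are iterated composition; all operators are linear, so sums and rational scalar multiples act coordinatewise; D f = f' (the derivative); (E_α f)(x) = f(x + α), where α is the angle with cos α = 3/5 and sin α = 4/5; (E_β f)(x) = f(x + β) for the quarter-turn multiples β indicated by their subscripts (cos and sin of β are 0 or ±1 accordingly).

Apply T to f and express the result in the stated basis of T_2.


the result is g(x) = -(6/5)cos x - (92/5)sin x

D f = 7cos x - 6sin x
E_pi f = -6cos x - 7sin x
(D + E_pi) f = cos x - 13sin x
D f = 7cos x - 6sin x
D f = 7cos x - 6sin x
E_alpha D f = -(3/5)cos x - (46/5)sin x
D E_alpha D f = -(46/5)cos x + (3/5)sin x
((D + E_pi) + D + D E_alpha D) f = -(6/5)cos x - (92/5)sin x


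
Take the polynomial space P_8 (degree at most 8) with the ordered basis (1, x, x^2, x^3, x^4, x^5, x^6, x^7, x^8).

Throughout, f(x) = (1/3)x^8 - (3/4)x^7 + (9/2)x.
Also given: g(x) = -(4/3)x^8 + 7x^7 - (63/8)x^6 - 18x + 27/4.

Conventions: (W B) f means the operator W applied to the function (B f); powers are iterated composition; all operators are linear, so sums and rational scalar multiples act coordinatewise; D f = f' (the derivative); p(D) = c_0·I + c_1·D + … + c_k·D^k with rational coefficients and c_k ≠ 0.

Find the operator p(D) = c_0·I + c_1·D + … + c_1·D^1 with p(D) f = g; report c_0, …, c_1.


D^0 f = (1/3)x^8 - (3/4)x^7 + (9/2)x
D^1 f = (8/3)x^7 - (21/4)x^6 + 9/2
matching coefficients of g against c_0 f + c_1 Df + … from the top degree down determines the c_i
solution: c_0 = -4, c_1 = 3/2

c_0 = -4, c_1 = 3/2


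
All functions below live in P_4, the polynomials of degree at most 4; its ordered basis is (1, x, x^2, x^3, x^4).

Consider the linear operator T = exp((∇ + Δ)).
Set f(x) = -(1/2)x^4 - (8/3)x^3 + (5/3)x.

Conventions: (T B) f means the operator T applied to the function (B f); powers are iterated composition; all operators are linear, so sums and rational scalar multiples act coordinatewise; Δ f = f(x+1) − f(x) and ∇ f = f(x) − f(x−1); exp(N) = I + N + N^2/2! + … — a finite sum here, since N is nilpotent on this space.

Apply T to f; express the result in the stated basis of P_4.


order-1 term: -4x^3 - 16x^2 - 4x - 2
order-2 term: -12x^2 - 32x - 8
order-3 term: -16x - 64/3
order-4 term: -8
the series for exp((∇ + Δ)) f terminates at order 4
exp((∇ + Δ)) f = -(1/2)x^4 - (20/3)x^3 - 28x^2 - (151/3)x - 118/3

g(x) = -(1/2)x^4 - (20/3)x^3 - 28x^2 - (151/3)x - 118/3


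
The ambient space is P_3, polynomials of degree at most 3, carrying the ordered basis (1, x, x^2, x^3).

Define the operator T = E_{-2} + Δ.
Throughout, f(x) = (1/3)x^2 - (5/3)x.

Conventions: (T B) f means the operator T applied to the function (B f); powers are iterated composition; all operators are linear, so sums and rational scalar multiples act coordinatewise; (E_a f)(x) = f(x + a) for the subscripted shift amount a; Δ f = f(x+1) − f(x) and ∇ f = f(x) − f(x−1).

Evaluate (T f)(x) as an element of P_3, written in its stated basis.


the result is g(x) = (1/3)x^2 - (7/3)x + 10/3

E_{-2} f = (1/3)x^2 - 3x + 14/3
Δ f = (2/3)x - 4/3
(E_{-2} + Δ) f = (1/3)x^2 - (7/3)x + 10/3


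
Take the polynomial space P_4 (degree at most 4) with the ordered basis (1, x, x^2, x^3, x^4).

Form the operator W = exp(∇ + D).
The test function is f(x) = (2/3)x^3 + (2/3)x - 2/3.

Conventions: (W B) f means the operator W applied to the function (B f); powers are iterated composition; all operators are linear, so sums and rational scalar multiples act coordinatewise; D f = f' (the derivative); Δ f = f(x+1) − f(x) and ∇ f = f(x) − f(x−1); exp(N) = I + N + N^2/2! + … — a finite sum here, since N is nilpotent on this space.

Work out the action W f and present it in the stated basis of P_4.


the result is g(x) = (2/3)x^3 + 4x^2 + (20/3)x + 8/3

order-1 term: 4x^2 - 2x + 2
order-2 term: 8x - 4
order-3 term: 16/3
the series for exp(∇ + D) f terminates at order 3
exp(∇ + D) f = (2/3)x^3 + 4x^2 + (20/3)x + 8/3


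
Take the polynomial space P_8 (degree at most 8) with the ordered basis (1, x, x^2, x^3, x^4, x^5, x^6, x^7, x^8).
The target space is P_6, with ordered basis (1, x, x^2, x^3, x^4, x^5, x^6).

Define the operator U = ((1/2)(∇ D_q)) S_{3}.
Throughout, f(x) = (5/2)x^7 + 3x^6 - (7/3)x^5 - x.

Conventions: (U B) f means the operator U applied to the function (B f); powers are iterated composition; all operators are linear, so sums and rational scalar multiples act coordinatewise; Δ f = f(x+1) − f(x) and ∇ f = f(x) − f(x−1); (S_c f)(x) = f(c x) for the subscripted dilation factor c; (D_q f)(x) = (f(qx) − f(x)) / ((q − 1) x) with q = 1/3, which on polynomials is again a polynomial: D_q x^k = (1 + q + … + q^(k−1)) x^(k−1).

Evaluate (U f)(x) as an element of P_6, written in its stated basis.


the image equals g(x) = (49185/2)x^5 - (213165/4)x^4 + 63901x^3 - (170241/4)x^2 + (29417/2)x - 8149/4

S_{3} f = (10935/2)x^7 + 2187x^6 - 567x^5 - 3x
D_q S_{3} f = (16395/2)x^6 + 3276x^5 - 847x^4 - 3
∇ D_q S_{3} f = 49185x^5 - (213165/2)x^4 + 127802x^3 - (170241/2)x^2 + 29417x - 8149/2
((1/2)(∇ D_q)) S_{3} f = (49185/2)x^5 - (213165/4)x^4 + 63901x^3 - (170241/4)x^2 + (29417/2)x - 8149/4


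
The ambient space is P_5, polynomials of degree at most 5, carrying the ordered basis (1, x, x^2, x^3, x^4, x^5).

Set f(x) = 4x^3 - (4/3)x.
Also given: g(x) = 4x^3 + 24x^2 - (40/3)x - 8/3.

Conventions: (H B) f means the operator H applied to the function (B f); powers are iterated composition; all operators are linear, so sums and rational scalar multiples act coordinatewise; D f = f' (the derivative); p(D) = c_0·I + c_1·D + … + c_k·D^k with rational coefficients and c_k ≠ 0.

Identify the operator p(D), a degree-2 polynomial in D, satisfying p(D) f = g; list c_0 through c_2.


p(D) = I + 2·D − (1/2)·D^2, i.e. c_0 = 1, c_1 = 2, c_2 = -1/2

D^0 f = 4x^3 - (4/3)x
D^1 f = 12x^2 - 4/3
D^2 f = 24x
matching coefficients of g against c_0 f + c_1 Df + … from the top degree down determines the c_i
solution: c_0 = 1, c_1 = 2, c_2 = -1/2


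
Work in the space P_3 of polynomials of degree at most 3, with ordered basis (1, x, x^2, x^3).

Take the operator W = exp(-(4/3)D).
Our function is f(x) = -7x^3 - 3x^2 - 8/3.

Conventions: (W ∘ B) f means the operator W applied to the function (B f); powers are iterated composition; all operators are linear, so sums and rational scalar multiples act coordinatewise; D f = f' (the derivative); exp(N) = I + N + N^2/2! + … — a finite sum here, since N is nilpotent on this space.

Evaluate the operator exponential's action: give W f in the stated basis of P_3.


g(x) = -7x^3 + 25x^2 - (88/3)x + 232/27

order-1 term: 28x^2 + 8x
order-2 term: -(112/3)x - 16/3
order-3 term: 448/27
the series for exp(-(4/3)D) f terminates at order 3
exp(-(4/3)D) f = -7x^3 + 25x^2 - (88/3)x + 232/27


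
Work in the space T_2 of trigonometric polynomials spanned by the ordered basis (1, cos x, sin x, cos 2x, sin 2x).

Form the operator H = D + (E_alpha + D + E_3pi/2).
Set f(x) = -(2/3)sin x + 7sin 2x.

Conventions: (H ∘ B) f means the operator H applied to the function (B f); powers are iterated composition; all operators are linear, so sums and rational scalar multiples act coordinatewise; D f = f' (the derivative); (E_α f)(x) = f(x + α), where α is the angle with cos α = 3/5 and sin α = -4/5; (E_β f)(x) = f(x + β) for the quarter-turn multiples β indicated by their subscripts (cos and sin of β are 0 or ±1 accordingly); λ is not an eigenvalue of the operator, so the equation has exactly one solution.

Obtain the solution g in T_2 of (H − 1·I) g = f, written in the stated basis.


write g with unknown coordinates in the stated basis and equate coefficients in (H − 1·I) g = f
solving from the highest basis element down gives g = (2/3)cos x + (4/3)sin x - (28/19)cos 2x - (21/19)sin 2x
check: H g = (2/3)cos x + (2/3)sin x - (28/19)cos 2x + (112/19)sin 2x
so H g − 1·g = -(2/3)sin x + 7sin 2x = f ✓

g(x) = (2/3)cos x + (4/3)sin x - (28/19)cos 2x - (21/19)sin 2x


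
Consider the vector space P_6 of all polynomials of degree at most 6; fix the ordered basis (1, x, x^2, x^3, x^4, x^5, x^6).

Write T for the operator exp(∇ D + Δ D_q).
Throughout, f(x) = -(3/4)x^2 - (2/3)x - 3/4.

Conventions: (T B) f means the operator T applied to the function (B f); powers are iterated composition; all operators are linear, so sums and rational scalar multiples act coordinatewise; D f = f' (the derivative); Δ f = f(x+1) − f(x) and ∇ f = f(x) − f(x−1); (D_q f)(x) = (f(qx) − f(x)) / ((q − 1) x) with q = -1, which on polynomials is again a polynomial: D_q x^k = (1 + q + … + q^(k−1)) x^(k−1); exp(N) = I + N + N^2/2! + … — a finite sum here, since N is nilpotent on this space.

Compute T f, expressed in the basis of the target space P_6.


order-1 term: -3/2
the series for exp(∇ D + Δ D_q) f terminates at order 1
exp(∇ D + Δ D_q) f = -(3/4)x^2 - (2/3)x - 9/4

g(x) = -(3/4)x^2 - (2/3)x - 9/4


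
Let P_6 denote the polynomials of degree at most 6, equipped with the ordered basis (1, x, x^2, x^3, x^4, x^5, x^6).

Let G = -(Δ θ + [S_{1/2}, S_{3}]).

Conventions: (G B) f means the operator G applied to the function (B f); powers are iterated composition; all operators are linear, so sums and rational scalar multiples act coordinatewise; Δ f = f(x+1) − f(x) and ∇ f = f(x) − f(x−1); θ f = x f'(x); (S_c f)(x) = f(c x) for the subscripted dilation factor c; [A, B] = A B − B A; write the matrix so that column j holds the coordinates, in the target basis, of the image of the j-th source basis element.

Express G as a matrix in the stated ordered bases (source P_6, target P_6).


the matrix is [[0, -1, -2, -3, -4, -5, -6]; [0, 0, -4, -9, -16, -25, -36]; [0, 0, 0, -9, -24, -50, -90]; [0, 0, 0, 0, -16, -50, -120]; [0, 0, 0, 0, 0, -25, -90]; [0, 0, 0, 0, 0, 0, -36]; [0, 0, 0, 0, 0, 0, 0]] (rows listed top to bottom)

image of 1: 0
image of x: -1
image of x^2: -4x - 2
image of x^3: -9x^2 - 9x - 3
image of x^4: -16x^3 - 24x^2 - 16x - 4
image of x^5: -25x^4 - 50x^3 - 50x^2 - 25x - 5
image of x^6: -36x^5 - 90x^4 - 120x^3 - 90x^2 - 36x - 6
each image's coordinates form column j of the matrix


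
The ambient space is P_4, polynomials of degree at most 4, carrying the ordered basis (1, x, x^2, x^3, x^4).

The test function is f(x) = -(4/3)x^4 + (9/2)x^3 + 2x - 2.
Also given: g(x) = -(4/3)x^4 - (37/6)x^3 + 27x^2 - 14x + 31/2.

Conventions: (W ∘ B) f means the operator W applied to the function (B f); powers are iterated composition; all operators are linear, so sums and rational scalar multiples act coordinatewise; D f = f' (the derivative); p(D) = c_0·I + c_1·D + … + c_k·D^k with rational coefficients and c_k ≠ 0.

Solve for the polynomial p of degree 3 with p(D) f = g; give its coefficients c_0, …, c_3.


D^0 f = -(4/3)x^4 + (9/2)x^3 + 2x - 2
D^1 f = -(16/3)x^3 + (27/2)x^2 + 2
D^2 f = -16x^2 + 27x
D^3 f = -32x + 27
matching coefficients of g against c_0 f + c_1 Df + … from the top degree down determines the c_i
solution: c_0 = 1, c_1 = 2, c_2 = 0, c_3 = 1/2

c_0 = 1, c_1 = 2, c_2 = 0, c_3 = 1/2


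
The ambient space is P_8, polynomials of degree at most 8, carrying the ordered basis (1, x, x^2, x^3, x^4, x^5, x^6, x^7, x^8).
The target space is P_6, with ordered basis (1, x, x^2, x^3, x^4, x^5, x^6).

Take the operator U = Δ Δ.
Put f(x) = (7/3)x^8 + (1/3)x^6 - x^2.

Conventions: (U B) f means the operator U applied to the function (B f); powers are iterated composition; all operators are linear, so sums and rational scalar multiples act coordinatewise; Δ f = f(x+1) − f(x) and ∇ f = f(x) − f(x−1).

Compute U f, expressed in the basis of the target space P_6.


Δ f = (56/3)x^7 + (196/3)x^6 + (398/3)x^5 + (505/3)x^4 + (412/3)x^3 + (211/3)x^2 + (56/3)x + 5/3
Δ Δ f = (392/3)x^6 + 784x^5 + (6890/3)x^4 + 3960x^3 + (12362/3)x^2 + 2412x + 1834/3

the result is g(x) = (392/3)x^6 + 784x^5 + (6890/3)x^4 + 3960x^3 + (12362/3)x^2 + 2412x + 1834/3


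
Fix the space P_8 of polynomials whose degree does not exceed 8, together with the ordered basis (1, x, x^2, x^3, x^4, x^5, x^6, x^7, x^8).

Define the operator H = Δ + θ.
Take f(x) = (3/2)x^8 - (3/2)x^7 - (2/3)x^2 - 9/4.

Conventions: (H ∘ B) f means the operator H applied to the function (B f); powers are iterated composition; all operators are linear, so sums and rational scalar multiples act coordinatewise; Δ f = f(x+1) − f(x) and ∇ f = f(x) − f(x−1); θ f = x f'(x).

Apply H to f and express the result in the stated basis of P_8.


Δ f = 12x^7 + (63/2)x^6 + (105/2)x^5 + (105/2)x^4 + (63/2)x^3 + (21/2)x^2 + (1/6)x - 2/3
θ f = 12x^8 - (21/2)x^7 - (4/3)x^2
(Δ + θ) f = 12x^8 + (3/2)x^7 + (63/2)x^6 + (105/2)x^5 + (105/2)x^4 + (63/2)x^3 + (55/6)x^2 + (1/6)x - 2/3

the result is g(x) = 12x^8 + (3/2)x^7 + (63/2)x^6 + (105/2)x^5 + (105/2)x^4 + (63/2)x^3 + (55/6)x^2 + (1/6)x - 2/3


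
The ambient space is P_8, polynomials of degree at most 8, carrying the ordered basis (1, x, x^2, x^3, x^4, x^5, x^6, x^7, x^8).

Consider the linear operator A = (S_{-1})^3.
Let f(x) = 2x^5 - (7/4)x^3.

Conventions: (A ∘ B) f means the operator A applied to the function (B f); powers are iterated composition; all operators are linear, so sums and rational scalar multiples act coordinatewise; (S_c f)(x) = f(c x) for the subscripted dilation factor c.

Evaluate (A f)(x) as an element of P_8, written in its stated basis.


the result is g(x) = -2x^5 + (7/4)x^3

S_{-1} f = -2x^5 + (7/4)x^3
S_{-1} S_{-1} f = 2x^5 - (7/4)x^3
S_{-1} S_{-1} S_{-1} f = -2x^5 + (7/4)x^3


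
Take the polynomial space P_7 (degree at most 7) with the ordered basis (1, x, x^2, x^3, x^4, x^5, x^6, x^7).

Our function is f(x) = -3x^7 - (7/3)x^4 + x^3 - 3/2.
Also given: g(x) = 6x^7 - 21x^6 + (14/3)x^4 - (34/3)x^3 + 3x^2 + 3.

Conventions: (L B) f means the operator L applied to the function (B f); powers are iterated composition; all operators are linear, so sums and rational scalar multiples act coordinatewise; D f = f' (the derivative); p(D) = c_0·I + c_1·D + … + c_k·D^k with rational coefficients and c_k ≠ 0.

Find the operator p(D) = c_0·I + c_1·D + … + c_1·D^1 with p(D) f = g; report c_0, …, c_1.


D^0 f = -3x^7 - (7/3)x^4 + x^3 - 3/2
D^1 f = -21x^6 - (28/3)x^3 + 3x^2
matching coefficients of g against c_0 f + c_1 Df + … from the top degree down determines the c_i
solution: c_0 = -2, c_1 = 1

p(D) = -2·I + D, i.e. c_0 = -2, c_1 = 1


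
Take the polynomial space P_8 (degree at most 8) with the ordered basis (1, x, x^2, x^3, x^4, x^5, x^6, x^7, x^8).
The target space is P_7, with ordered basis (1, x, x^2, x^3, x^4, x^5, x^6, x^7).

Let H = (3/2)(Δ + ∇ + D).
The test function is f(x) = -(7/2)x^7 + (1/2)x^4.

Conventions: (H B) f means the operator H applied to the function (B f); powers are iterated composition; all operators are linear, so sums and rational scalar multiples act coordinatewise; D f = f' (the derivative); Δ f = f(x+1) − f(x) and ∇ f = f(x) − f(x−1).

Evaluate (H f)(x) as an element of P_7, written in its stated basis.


the image equals g(x) = -(441/4)x^6 - (735/2)x^4 + 9x^3 - (441/2)x^2 + 6x - 21/2

Δ f = -(49/2)x^6 - (147/2)x^5 - (245/2)x^4 - (241/2)x^3 - (141/2)x^2 - (45/2)x - 3
∇ f = -(49/2)x^6 + (147/2)x^5 - (245/2)x^4 + (249/2)x^3 - (153/2)x^2 + (53/2)x - 4
D f = -(49/2)x^6 + 2x^3
(Δ + ∇ + D) f = -(147/2)x^6 - 245x^4 + 6x^3 - 147x^2 + 4x - 7
((3/2)(Δ + ∇ + D)) f = -(441/4)x^6 - (735/2)x^4 + 9x^3 - (441/2)x^2 + 6x - 21/2


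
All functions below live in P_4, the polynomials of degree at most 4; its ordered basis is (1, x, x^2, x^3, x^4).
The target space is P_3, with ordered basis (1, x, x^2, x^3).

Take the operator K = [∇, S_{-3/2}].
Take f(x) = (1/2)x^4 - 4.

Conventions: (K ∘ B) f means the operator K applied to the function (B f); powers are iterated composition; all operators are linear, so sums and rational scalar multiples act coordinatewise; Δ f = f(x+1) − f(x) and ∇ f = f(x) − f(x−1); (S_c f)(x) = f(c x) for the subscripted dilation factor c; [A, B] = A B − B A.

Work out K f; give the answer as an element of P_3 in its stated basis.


the image equals g(x) = (135/8)x^3 - (135/16)x^2 + (105/8)x - 65/32

S_{-3/2} f = (81/32)x^4 - 4
∇ S_{-3/2} f = (81/8)x^3 - (243/16)x^2 + (81/8)x - 81/32
∇ f = 2x^3 - 3x^2 + 2x - 1/2
S_{-3/2} ∇ f = -(27/4)x^3 - (27/4)x^2 - 3x - 1/2
[∇, S_{-3/2}] f = (135/8)x^3 - (135/16)x^2 + (105/8)x - 65/32


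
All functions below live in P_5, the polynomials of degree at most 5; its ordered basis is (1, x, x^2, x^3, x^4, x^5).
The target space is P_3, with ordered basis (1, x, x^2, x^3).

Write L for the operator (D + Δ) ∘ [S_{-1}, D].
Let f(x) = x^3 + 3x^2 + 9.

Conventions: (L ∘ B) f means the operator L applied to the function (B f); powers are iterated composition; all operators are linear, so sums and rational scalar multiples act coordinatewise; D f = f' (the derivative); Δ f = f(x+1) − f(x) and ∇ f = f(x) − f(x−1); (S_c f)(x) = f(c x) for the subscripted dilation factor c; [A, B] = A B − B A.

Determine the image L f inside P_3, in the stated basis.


D f = 3x^2 + 6x
S_{-1} D f = 3x^2 - 6x
S_{-1} f = -x^3 + 3x^2 + 9
D S_{-1} f = -3x^2 + 6x
[S_{-1}, D] f = 6x^2 - 12x
D [S_{-1}, D] f = 12x - 12
Δ [S_{-1}, D] f = 12x - 6
(D + Δ) [S_{-1}, D] f = 24x - 18

g(x) = 24x - 18


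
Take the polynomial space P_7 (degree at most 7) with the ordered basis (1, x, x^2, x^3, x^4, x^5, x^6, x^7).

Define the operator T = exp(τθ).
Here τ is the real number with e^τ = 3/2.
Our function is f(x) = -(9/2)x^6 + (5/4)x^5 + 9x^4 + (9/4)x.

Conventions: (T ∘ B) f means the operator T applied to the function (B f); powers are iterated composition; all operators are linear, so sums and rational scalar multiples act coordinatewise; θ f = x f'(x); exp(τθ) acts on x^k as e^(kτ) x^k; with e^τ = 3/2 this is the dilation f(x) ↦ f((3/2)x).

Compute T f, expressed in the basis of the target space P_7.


the image equals g(x) = -(6561/128)x^6 + (1215/128)x^5 + (729/16)x^4 + (27/8)x

exp(τθ) x^k = e^(kτ) x^k; with e^τ = 3/2 this sends x^k to (3/2)^k x^k
x ↦ 3/2 x
x^4 ↦ 81/16 x^4
x^5 ↦ 243/32 x^5
x^6 ↦ 729/64 x^6
applying this coordinatewise to f: exp(τθ) f = -(6561/128)x^6 + (1215/128)x^5 + (729/16)x^4 + (27/8)x


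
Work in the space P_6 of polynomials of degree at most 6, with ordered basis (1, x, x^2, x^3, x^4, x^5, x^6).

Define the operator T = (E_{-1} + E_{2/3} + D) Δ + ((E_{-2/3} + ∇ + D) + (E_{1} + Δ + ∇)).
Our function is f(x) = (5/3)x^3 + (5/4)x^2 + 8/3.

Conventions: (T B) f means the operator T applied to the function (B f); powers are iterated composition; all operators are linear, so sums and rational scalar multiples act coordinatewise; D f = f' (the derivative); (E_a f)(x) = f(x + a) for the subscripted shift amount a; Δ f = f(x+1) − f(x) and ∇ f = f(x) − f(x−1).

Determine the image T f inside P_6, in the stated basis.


g(x) = (10/3)x^3 + (205/6)x^2 + (625/18)x + 4879/162

Δ f = 5x^2 + (15/2)x + 35/12
E_{-1} Δ f = 5x^2 - (5/2)x + 5/12
E_{2/3} Δ f = 5x^2 + (85/6)x + 365/36
D Δ f = 10x + 15/2
(E_{-1} + E_{2/3} + D) Δ f = 10x^2 + (65/3)x + 325/18
E_{-2/3} f = (5/3)x^3 - (25/12)x^2 + (5/9)x + 221/81
∇ f = 5x^2 - (5/2)x + 5/12
D f = 5x^2 + (5/2)x
(E_{-2/3} + ∇ + D) f = (5/3)x^3 + (95/12)x^2 + (5/9)x + 1019/324
E_{1} f = (5/3)x^3 + (25/4)x^2 + (15/2)x + 67/12
Δ f = 5x^2 + (15/2)x + 35/12
∇ f = 5x^2 - (5/2)x + 5/12
(E_{1} + Δ + ∇) f = (5/3)x^3 + (65/4)x^2 + (25/2)x + 107/12
((E_{-2/3} + ∇ + D) + (E_{1} + Δ + ∇)) f = (10/3)x^3 + (145/6)x^2 + (235/18)x + 977/81
((E_{-1} + E_{2/3} + D) Δ + ((E_{-2/3} + ∇ + D) + (E_{1} + Δ + ∇))) f = (10/3)x^3 + (205/6)x^2 + (625/18)x + 4879/162


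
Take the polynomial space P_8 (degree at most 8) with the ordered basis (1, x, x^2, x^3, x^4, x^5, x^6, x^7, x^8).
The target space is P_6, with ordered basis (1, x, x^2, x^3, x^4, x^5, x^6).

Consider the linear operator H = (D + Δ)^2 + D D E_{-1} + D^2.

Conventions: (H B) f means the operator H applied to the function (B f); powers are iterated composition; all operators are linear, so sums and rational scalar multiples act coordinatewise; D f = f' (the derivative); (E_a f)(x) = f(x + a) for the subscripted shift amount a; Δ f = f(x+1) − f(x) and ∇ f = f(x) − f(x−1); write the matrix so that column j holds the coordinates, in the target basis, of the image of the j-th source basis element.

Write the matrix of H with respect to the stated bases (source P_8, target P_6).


image of 1: 0
image of x: 0
image of x^2: 12
image of x^3: 36x + 6
image of x^4: 72x^2 + 24x + 34
image of x^5: 120x^3 + 60x^2 + 170x + 20
image of x^6: 180x^4 + 120x^3 + 510x^2 + 120x + 104
image of x^7: 252x^5 + 210x^4 + 1190x^3 + 420x^2 + 728x + 98
image of x^8: 336x^6 + 336x^5 + 2380x^4 + 1120x^3 + 2912x^2 + 784x + 326
each image's coordinates form column j of the matrix

the matrix is [[0, 0, 12, 6, 34, 20, 104, 98, 326]; [0, 0, 0, 36, 24, 170, 120, 728, 784]; [0, 0, 0, 0, 72, 60, 510, 420, 2912]; [0, 0, 0, 0, 0, 120, 120, 1190, 1120]; [0, 0, 0, 0, 0, 0, 180, 210, 2380]; [0, 0, 0, 0, 0, 0, 0, 252, 336]; [0, 0, 0, 0, 0, 0, 0, 0, 336]] (rows listed top to bottom)


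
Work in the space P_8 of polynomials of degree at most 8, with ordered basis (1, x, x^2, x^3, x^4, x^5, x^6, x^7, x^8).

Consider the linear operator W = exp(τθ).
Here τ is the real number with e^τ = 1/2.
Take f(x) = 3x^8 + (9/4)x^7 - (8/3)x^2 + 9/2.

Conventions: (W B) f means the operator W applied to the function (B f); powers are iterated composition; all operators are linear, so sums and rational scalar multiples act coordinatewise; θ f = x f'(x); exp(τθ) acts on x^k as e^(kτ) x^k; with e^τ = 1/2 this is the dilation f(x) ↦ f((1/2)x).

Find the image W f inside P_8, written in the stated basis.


exp(τθ) x^k = e^(kτ) x^k; with e^τ = 1/2 this sends x^k to (1/2)^k x^k
x^2 ↦ 1/4 x^2
x^7 ↦ 1/128 x^7
x^8 ↦ 1/256 x^8
applying this coordinatewise to f: exp(τθ) f = (3/256)x^8 + (9/512)x^7 - (2/3)x^2 + 9/2

the image equals g(x) = (3/256)x^8 + (9/512)x^7 - (2/3)x^2 + 9/2


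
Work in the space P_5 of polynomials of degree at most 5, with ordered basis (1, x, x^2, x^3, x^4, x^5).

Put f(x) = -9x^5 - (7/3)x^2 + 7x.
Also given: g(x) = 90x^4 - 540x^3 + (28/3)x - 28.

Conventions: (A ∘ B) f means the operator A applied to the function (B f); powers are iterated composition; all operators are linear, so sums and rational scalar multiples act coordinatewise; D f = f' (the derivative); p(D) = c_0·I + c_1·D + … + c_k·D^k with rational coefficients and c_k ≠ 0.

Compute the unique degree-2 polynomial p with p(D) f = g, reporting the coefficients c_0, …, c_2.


D^0 f = -9x^5 - (7/3)x^2 + 7x
D^1 f = -45x^4 - (14/3)x + 7
D^2 f = -180x^3 - 14/3
matching coefficients of g against c_0 f + c_1 Df + … from the top degree down determines the c_i
solution: c_0 = 0, c_1 = -2, c_2 = 3

p(D) = -2·D + 3·D^2, i.e. c_0 = 0, c_1 = -2, c_2 = 3


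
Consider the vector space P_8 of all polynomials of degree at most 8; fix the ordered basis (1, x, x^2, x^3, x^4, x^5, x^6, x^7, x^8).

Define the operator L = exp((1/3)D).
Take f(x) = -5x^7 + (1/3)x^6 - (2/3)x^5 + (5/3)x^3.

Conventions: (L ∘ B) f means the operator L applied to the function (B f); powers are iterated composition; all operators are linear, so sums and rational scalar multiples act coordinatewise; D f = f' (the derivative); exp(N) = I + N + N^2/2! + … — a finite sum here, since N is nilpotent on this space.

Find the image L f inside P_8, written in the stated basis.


g(x) = -5x^7 - (34/3)x^6 - (35/3)x^5 - (190/27)x^4 - (80/81)x^3 + (85/81)x^2 + (346/729)x + 125/2187

order-1 term: -(35/3)x^6 + (2/3)x^5 - (10/9)x^4 + (5/3)x^2
order-2 term: -(35/3)x^5 + (5/9)x^4 - (20/27)x^3 + (5/9)x
order-3 term: -(175/27)x^4 + (20/81)x^3 - (20/81)x^2 + 5/81
order-4 term: -(175/81)x^3 + (5/81)x^2 - (10/243)x
order-5 term: -(35/81)x^2 + (2/243)x - 2/729
order-6 term: -(35/729)x + 1/2187
order-7 term: -5/2187
the series for exp((1/3)D) f terminates at order 7
exp((1/3)D) f = -5x^7 - (34/3)x^6 - (35/3)x^5 - (190/27)x^4 - (80/81)x^3 + (85/81)x^2 + (346/729)x + 125/2187


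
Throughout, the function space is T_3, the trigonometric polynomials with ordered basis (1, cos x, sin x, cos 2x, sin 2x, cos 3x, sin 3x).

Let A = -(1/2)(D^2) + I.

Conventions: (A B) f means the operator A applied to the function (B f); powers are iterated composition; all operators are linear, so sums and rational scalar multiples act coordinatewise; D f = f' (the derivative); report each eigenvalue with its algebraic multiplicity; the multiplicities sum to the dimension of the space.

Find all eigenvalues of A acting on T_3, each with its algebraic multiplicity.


λ = 1 (multiplicity 1), λ = 3/2 (multiplicity 2), λ = 3 (multiplicity 2), λ = 11/2 (multiplicity 2)

image of 1: 1
image of cos x: (3/2)cos x
image of sin x: (3/2)sin x
image of cos 2x: 3cos 2x
image of sin 2x: 3sin 2x
image of cos 3x: (11/2)cos 3x
image of sin 3x: (11/2)sin 3x
the matrix is diagonal; its diagonal is (1, 3/2, 3/2, 3, 3, 11/2, 11/2)
for a triangular matrix the eigenvalues are the diagonal entries, with algebraic multiplicity their repetition count


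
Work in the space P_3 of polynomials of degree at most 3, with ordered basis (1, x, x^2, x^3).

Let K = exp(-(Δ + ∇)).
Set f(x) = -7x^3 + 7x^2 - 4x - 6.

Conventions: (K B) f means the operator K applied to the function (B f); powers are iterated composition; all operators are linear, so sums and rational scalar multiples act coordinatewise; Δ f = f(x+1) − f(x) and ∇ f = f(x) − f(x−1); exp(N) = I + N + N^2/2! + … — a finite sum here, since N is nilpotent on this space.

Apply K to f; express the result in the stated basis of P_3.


order-1 term: 42x^2 - 28x + 22
order-2 term: -84x + 28
order-3 term: 56
the series for exp(-(Δ + ∇)) f terminates at order 3
exp(-(Δ + ∇)) f = -7x^3 + 49x^2 - 116x + 100

g(x) = -7x^3 + 49x^2 - 116x + 100


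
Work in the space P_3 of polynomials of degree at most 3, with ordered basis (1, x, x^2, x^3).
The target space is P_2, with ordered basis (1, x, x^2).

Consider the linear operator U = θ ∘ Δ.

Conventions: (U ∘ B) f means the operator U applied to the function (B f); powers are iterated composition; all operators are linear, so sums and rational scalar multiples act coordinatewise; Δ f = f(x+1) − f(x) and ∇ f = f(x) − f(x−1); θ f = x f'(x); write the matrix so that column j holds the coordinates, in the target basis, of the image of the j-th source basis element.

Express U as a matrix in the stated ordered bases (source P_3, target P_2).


the matrix is [[0, 0, 0, 0]; [0, 0, 2, 3]; [0, 0, 0, 6]] (rows listed top to bottom)

image of 1: 0
image of x: 0
image of x^2: 2x
image of x^3: 6x^2 + 3x
each image's coordinates form column j of the matrix


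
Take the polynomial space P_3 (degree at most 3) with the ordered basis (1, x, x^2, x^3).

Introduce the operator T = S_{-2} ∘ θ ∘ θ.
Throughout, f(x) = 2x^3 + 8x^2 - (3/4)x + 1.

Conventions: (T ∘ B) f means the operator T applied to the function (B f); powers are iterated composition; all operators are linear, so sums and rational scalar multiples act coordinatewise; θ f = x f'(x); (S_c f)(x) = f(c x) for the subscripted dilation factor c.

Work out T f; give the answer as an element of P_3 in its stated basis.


the result is g(x) = -144x^3 + 128x^2 + (3/2)x

θ f = 6x^3 + 16x^2 - (3/4)x
θ θ f = 18x^3 + 32x^2 - (3/4)x
S_{-2} (θ ∘ θ) f = -144x^3 + 128x^2 + (3/2)x


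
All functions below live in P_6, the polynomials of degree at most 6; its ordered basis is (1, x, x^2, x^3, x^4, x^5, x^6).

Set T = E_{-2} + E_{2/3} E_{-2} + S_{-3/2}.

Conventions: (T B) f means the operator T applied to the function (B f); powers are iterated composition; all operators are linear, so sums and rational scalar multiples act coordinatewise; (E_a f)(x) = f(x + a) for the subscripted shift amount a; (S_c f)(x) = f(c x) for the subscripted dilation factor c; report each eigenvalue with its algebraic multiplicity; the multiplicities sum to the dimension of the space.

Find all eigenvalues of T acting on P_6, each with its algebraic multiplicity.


λ = -179/32 (multiplicity 1), λ = -11/8 (multiplicity 1), λ = 1/2 (multiplicity 1), λ = 3 (multiplicity 1), λ = 17/4 (multiplicity 1), λ = 113/16 (multiplicity 1), λ = 857/64 (multiplicity 1)

image of 1: 3
image of x: (1/2)x - 10/3
image of x^2: (17/4)x^2 - (20/3)x + 52/9
image of x^3: -(11/8)x^3 - 10x^2 + (52/3)x - 280/27
image of x^4: (113/16)x^4 - (40/3)x^3 + (104/3)x^2 - (1120/27)x + 1552/81
image of x^5: -(179/32)x^5 - (50/3)x^4 + (520/9)x^3 - (2800/27)x^2 + (7760/81)x - 8800/243
image of x^6: (857/64)x^6 - 20x^5 + (260/3)x^4 - (5600/27)x^3 + (7760/27)x^2 - (17600/81)x + 50752/729
the matrix is upper triangular; its diagonal is (3, 1/2, 17/4, -11/8, 113/16, -179/32, 857/64)
for a triangular matrix the eigenvalues are the diagonal entries, with algebraic multiplicity their repetition count


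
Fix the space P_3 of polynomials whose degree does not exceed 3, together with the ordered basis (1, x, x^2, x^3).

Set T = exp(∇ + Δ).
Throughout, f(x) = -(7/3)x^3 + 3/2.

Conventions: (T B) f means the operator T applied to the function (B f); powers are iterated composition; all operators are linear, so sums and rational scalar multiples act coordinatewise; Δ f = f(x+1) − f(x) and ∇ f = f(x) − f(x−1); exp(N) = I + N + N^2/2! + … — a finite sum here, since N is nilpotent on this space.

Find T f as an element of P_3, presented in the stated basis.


order-1 term: -14x^2 - 14/3
order-2 term: -28x
order-3 term: -56/3
the series for exp(∇ + Δ) f terminates at order 3
exp(∇ + Δ) f = -(7/3)x^3 - 14x^2 - 28x - 131/6

g(x) = -(7/3)x^3 - 14x^2 - 28x - 131/6


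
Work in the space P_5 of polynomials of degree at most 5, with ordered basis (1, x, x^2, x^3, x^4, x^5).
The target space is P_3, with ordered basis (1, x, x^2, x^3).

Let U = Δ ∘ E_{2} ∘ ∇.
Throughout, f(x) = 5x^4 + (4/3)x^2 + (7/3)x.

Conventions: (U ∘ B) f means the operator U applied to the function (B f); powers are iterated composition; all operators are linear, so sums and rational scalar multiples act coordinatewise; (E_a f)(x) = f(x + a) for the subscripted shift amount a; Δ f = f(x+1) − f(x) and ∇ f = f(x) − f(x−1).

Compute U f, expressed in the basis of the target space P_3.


∇ f = 20x^3 - 30x^2 + (68/3)x - 4
E_{2} ∇ f = 20x^3 + 90x^2 + (428/3)x + 244/3
Δ E_{2} ∇ f = 60x^2 + 240x + 758/3

the image equals g(x) = 60x^2 + 240x + 758/3


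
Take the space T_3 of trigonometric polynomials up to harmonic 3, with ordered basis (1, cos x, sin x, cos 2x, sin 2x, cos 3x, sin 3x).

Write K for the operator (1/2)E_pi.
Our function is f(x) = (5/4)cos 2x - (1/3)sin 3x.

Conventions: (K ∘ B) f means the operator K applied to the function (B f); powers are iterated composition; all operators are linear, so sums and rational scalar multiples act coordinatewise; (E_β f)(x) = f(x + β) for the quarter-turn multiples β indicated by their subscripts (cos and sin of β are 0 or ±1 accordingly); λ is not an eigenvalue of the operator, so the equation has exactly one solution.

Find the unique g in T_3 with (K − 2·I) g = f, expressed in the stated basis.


the image equals g(x) = -(5/6)cos 2x + (2/15)sin 3x

write g with unknown coordinates in the stated basis and equate coefficients in (K − 2·I) g = f
solving from the highest basis element down gives g = -(5/6)cos 2x + (2/15)sin 3x
check: K g = -(5/12)cos 2x - (1/15)sin 3x
so K g − 2·g = (5/4)cos 2x - (1/3)sin 3x = f ✓


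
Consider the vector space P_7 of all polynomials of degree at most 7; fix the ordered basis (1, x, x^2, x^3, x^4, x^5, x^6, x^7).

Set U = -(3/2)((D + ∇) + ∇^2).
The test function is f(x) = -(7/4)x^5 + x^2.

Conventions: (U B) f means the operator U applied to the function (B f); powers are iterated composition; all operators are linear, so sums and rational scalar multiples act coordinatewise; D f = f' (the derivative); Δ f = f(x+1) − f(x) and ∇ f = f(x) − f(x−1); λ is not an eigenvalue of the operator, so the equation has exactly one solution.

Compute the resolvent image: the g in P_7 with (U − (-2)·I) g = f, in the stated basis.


write g with unknown coordinates in the stated basis and equate coefficients in (U − (-2)·I) g = f
solving from the highest basis element down gives g = -(7/8)x^5 - (105/16)x^4 - (735/16)x^3 - (3247/16)x^2 - (42009/64)x - 129213/128
check: U g = (105/8)x^4 + (735/8)x^3 + (3255/8)x^2 + (42009/32)x + 129213/64
so U g − (-2)·g = -(7/4)x^5 + x^2 = f ✓

the result is g(x) = -(7/8)x^5 - (105/16)x^4 - (735/16)x^3 - (3247/16)x^2 - (42009/64)x - 129213/128


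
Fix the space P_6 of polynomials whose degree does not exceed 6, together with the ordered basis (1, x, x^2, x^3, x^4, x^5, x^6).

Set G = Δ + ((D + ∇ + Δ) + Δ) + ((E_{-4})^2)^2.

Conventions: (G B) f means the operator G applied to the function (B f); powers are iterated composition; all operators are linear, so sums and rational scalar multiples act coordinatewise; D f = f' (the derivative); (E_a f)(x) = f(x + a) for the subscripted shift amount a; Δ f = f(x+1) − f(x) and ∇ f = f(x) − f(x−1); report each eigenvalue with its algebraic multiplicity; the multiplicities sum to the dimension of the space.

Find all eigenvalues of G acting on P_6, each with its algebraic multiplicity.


λ = 1 (multiplicity 7)

image of 1: 1
image of x: x - 11
image of x^2: x^2 - 22x + 258
image of x^3: x^3 - 33x^2 + 774x - 4092
image of x^4: x^4 - 44x^3 + 1548x^2 - 16368x + 65538
image of x^5: x^5 - 55x^4 + 2580x^3 - 40920x^2 + 327690x - 1048572
image of x^6: x^6 - 66x^5 + 3870x^4 - 81840x^3 + 983070x^2 - 6291432x + 16777218
the matrix is upper triangular; its diagonal is (1, 1, 1, 1, 1, 1, 1)
for a triangular matrix the eigenvalues are the diagonal entries, with algebraic multiplicity their repetition count
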